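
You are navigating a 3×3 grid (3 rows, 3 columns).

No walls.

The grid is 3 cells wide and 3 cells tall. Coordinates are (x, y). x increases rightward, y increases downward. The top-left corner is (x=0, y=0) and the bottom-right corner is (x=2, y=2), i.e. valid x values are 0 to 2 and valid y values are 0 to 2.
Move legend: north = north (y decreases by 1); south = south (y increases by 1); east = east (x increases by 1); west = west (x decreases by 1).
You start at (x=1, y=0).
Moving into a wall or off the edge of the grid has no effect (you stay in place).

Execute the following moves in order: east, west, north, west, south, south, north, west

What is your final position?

Answer: Final position: (x=0, y=1)

Derivation:
Start: (x=1, y=0)
  east (east): (x=1, y=0) -> (x=2, y=0)
  west (west): (x=2, y=0) -> (x=1, y=0)
  north (north): blocked, stay at (x=1, y=0)
  west (west): (x=1, y=0) -> (x=0, y=0)
  south (south): (x=0, y=0) -> (x=0, y=1)
  south (south): (x=0, y=1) -> (x=0, y=2)
  north (north): (x=0, y=2) -> (x=0, y=1)
  west (west): blocked, stay at (x=0, y=1)
Final: (x=0, y=1)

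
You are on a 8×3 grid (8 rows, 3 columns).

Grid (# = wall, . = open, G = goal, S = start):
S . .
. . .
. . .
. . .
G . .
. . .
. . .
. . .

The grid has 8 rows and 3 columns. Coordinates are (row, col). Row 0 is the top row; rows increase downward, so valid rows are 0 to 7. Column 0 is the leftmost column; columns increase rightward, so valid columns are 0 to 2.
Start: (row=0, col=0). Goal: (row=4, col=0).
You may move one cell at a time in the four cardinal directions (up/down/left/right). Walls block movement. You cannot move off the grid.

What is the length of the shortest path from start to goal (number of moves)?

Answer: Shortest path length: 4

Derivation:
BFS from (row=0, col=0) until reaching (row=4, col=0):
  Distance 0: (row=0, col=0)
  Distance 1: (row=0, col=1), (row=1, col=0)
  Distance 2: (row=0, col=2), (row=1, col=1), (row=2, col=0)
  Distance 3: (row=1, col=2), (row=2, col=1), (row=3, col=0)
  Distance 4: (row=2, col=2), (row=3, col=1), (row=4, col=0)  <- goal reached here
One shortest path (4 moves): (row=0, col=0) -> (row=1, col=0) -> (row=2, col=0) -> (row=3, col=0) -> (row=4, col=0)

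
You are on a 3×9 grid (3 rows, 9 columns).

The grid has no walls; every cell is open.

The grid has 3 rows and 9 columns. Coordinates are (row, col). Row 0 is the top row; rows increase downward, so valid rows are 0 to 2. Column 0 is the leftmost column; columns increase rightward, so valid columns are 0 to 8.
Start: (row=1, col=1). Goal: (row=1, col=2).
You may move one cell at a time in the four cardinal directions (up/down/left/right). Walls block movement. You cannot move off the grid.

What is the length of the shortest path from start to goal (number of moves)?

Answer: Shortest path length: 1

Derivation:
BFS from (row=1, col=1) until reaching (row=1, col=2):
  Distance 0: (row=1, col=1)
  Distance 1: (row=0, col=1), (row=1, col=0), (row=1, col=2), (row=2, col=1)  <- goal reached here
One shortest path (1 moves): (row=1, col=1) -> (row=1, col=2)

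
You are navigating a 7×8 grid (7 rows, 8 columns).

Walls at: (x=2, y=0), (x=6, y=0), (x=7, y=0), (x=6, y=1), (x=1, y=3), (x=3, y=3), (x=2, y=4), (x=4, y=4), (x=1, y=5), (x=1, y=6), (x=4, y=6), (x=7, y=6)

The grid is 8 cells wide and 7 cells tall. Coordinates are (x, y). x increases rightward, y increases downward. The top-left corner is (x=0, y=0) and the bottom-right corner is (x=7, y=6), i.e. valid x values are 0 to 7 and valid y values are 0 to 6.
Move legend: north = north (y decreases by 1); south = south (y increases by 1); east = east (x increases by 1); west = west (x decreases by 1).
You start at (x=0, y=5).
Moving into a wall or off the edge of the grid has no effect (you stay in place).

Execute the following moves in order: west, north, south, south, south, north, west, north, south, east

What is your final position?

Answer: Final position: (x=0, y=5)

Derivation:
Start: (x=0, y=5)
  west (west): blocked, stay at (x=0, y=5)
  north (north): (x=0, y=5) -> (x=0, y=4)
  south (south): (x=0, y=4) -> (x=0, y=5)
  south (south): (x=0, y=5) -> (x=0, y=6)
  south (south): blocked, stay at (x=0, y=6)
  north (north): (x=0, y=6) -> (x=0, y=5)
  west (west): blocked, stay at (x=0, y=5)
  north (north): (x=0, y=5) -> (x=0, y=4)
  south (south): (x=0, y=4) -> (x=0, y=5)
  east (east): blocked, stay at (x=0, y=5)
Final: (x=0, y=5)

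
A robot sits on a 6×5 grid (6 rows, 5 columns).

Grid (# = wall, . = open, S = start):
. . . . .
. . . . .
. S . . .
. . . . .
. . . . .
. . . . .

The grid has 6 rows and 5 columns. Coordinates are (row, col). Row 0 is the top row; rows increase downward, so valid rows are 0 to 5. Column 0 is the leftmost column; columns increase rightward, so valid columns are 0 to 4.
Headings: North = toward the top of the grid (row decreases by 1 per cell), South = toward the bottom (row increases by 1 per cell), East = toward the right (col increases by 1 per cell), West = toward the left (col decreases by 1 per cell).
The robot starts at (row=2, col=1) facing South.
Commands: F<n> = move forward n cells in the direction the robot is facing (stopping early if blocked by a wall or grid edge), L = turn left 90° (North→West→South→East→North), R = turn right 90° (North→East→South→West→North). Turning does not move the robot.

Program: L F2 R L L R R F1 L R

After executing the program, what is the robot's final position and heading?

Answer: Final position: (row=3, col=3), facing South

Derivation:
Start: (row=2, col=1), facing South
  L: turn left, now facing East
  F2: move forward 2, now at (row=2, col=3)
  R: turn right, now facing South
  L: turn left, now facing East
  L: turn left, now facing North
  R: turn right, now facing East
  R: turn right, now facing South
  F1: move forward 1, now at (row=3, col=3)
  L: turn left, now facing East
  R: turn right, now facing South
Final: (row=3, col=3), facing South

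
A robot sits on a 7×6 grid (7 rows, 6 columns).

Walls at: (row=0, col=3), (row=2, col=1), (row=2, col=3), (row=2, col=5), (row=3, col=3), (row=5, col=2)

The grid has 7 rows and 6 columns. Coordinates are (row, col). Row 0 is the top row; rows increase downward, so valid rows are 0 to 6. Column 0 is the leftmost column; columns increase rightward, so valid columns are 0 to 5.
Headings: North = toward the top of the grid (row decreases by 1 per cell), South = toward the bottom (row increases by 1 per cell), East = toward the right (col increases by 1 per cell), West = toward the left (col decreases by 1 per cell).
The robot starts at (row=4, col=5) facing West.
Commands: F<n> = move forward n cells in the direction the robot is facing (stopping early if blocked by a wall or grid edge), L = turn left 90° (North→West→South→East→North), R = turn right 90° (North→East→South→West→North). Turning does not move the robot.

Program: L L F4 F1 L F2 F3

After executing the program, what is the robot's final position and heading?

Start: (row=4, col=5), facing West
  L: turn left, now facing South
  L: turn left, now facing East
  F4: move forward 0/4 (blocked), now at (row=4, col=5)
  F1: move forward 0/1 (blocked), now at (row=4, col=5)
  L: turn left, now facing North
  F2: move forward 1/2 (blocked), now at (row=3, col=5)
  F3: move forward 0/3 (blocked), now at (row=3, col=5)
Final: (row=3, col=5), facing North

Answer: Final position: (row=3, col=5), facing North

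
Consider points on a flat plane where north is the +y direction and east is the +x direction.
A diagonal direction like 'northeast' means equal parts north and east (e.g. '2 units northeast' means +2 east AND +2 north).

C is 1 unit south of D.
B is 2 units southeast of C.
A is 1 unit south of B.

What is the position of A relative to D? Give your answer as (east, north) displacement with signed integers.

Place D at the origin (east=0, north=0).
  C is 1 unit south of D: delta (east=+0, north=-1); C at (east=0, north=-1).
  B is 2 units southeast of C: delta (east=+2, north=-2); B at (east=2, north=-3).
  A is 1 unit south of B: delta (east=+0, north=-1); A at (east=2, north=-4).
Therefore A relative to D: (east=2, north=-4).

Answer: A is at (east=2, north=-4) relative to D.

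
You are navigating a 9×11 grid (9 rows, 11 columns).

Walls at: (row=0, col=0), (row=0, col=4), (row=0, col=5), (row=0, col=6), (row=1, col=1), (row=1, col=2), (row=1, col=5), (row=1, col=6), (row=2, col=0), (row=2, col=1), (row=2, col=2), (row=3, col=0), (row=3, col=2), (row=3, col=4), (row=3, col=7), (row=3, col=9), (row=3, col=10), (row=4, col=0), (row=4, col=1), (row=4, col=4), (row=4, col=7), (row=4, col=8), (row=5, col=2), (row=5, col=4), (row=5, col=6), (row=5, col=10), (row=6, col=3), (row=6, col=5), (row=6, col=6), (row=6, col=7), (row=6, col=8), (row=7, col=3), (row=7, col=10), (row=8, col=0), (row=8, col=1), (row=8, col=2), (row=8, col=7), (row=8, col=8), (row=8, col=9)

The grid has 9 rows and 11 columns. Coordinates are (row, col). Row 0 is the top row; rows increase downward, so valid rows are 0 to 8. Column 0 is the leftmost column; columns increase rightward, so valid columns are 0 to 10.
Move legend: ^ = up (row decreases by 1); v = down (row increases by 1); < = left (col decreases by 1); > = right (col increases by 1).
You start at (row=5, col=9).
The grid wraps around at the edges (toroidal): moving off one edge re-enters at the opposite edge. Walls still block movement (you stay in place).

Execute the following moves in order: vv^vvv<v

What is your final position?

Start: (row=5, col=9)
  v (down): (row=5, col=9) -> (row=6, col=9)
  v (down): (row=6, col=9) -> (row=7, col=9)
  ^ (up): (row=7, col=9) -> (row=6, col=9)
  v (down): (row=6, col=9) -> (row=7, col=9)
  v (down): blocked, stay at (row=7, col=9)
  v (down): blocked, stay at (row=7, col=9)
  < (left): (row=7, col=9) -> (row=7, col=8)
  v (down): blocked, stay at (row=7, col=8)
Final: (row=7, col=8)

Answer: Final position: (row=7, col=8)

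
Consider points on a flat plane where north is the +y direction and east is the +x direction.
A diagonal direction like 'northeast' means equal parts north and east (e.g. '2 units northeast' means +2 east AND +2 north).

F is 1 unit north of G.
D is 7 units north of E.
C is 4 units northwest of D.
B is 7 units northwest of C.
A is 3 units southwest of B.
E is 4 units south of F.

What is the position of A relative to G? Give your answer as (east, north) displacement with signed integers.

Answer: A is at (east=-14, north=12) relative to G.

Derivation:
Place G at the origin (east=0, north=0).
  F is 1 unit north of G: delta (east=+0, north=+1); F at (east=0, north=1).
  E is 4 units south of F: delta (east=+0, north=-4); E at (east=0, north=-3).
  D is 7 units north of E: delta (east=+0, north=+7); D at (east=0, north=4).
  C is 4 units northwest of D: delta (east=-4, north=+4); C at (east=-4, north=8).
  B is 7 units northwest of C: delta (east=-7, north=+7); B at (east=-11, north=15).
  A is 3 units southwest of B: delta (east=-3, north=-3); A at (east=-14, north=12).
Therefore A relative to G: (east=-14, north=12).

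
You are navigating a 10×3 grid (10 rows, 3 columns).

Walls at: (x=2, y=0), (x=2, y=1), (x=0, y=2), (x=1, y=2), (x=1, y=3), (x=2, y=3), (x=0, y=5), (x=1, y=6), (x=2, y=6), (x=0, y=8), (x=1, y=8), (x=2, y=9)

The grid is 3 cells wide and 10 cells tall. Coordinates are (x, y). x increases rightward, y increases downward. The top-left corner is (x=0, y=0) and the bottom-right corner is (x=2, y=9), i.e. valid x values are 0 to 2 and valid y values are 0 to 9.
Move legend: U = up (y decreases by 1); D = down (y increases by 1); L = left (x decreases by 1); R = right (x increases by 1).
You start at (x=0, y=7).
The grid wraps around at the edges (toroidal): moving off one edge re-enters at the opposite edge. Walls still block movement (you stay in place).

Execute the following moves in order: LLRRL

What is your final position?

Start: (x=0, y=7)
  L (left): (x=0, y=7) -> (x=2, y=7)
  L (left): (x=2, y=7) -> (x=1, y=7)
  R (right): (x=1, y=7) -> (x=2, y=7)
  R (right): (x=2, y=7) -> (x=0, y=7)
  L (left): (x=0, y=7) -> (x=2, y=7)
Final: (x=2, y=7)

Answer: Final position: (x=2, y=7)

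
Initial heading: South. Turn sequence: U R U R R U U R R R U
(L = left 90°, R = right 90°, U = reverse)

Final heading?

Start: South
  U (U-turn (180°)) -> North
  R (right (90° clockwise)) -> East
  U (U-turn (180°)) -> West
  R (right (90° clockwise)) -> North
  R (right (90° clockwise)) -> East
  U (U-turn (180°)) -> West
  U (U-turn (180°)) -> East
  R (right (90° clockwise)) -> South
  R (right (90° clockwise)) -> West
  R (right (90° clockwise)) -> North
  U (U-turn (180°)) -> South
Final: South

Answer: Final heading: South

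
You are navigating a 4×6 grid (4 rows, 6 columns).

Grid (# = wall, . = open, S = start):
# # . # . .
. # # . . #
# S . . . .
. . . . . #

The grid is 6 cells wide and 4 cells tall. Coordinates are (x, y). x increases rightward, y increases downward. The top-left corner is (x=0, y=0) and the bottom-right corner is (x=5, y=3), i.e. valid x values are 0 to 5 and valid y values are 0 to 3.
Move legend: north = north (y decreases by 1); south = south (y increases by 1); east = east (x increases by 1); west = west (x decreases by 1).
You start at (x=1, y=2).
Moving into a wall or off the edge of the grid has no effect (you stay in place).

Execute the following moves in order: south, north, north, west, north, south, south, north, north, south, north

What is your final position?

Start: (x=1, y=2)
  south (south): (x=1, y=2) -> (x=1, y=3)
  north (north): (x=1, y=3) -> (x=1, y=2)
  north (north): blocked, stay at (x=1, y=2)
  west (west): blocked, stay at (x=1, y=2)
  north (north): blocked, stay at (x=1, y=2)
  south (south): (x=1, y=2) -> (x=1, y=3)
  south (south): blocked, stay at (x=1, y=3)
  north (north): (x=1, y=3) -> (x=1, y=2)
  north (north): blocked, stay at (x=1, y=2)
  south (south): (x=1, y=2) -> (x=1, y=3)
  north (north): (x=1, y=3) -> (x=1, y=2)
Final: (x=1, y=2)

Answer: Final position: (x=1, y=2)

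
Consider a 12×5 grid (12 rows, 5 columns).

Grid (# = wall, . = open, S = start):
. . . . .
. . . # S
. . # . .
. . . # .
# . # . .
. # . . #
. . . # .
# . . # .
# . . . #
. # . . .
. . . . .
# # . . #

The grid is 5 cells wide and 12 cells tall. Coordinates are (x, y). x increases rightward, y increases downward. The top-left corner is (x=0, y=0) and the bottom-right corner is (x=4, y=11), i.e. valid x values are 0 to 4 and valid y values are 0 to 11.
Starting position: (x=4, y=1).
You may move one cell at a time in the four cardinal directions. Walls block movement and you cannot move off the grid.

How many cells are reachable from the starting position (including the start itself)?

BFS flood-fill from (x=4, y=1):
  Distance 0: (x=4, y=1)
  Distance 1: (x=4, y=0), (x=4, y=2)
  Distance 2: (x=3, y=0), (x=3, y=2), (x=4, y=3)
  Distance 3: (x=2, y=0), (x=4, y=4)
  Distance 4: (x=1, y=0), (x=2, y=1), (x=3, y=4)
  Distance 5: (x=0, y=0), (x=1, y=1), (x=3, y=5)
  Distance 6: (x=0, y=1), (x=1, y=2), (x=2, y=5)
  Distance 7: (x=0, y=2), (x=1, y=3), (x=2, y=6)
  Distance 8: (x=0, y=3), (x=2, y=3), (x=1, y=4), (x=1, y=6), (x=2, y=7)
  Distance 9: (x=0, y=6), (x=1, y=7), (x=2, y=8)
  Distance 10: (x=0, y=5), (x=1, y=8), (x=3, y=8), (x=2, y=9)
  Distance 11: (x=3, y=9), (x=2, y=10)
  Distance 12: (x=4, y=9), (x=1, y=10), (x=3, y=10), (x=2, y=11)
  Distance 13: (x=0, y=10), (x=4, y=10), (x=3, y=11)
  Distance 14: (x=0, y=9)
Total reachable: 42 (grid has 44 open cells total)

Answer: Reachable cells: 42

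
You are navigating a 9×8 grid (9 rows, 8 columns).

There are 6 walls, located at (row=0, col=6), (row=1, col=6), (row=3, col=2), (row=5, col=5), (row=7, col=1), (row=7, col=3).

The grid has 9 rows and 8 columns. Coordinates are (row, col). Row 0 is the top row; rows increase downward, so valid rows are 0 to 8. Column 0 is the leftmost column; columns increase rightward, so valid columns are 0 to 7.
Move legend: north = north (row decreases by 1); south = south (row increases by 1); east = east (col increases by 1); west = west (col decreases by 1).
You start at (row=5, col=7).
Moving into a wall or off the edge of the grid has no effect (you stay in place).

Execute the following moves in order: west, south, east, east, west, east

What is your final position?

Answer: Final position: (row=6, col=7)

Derivation:
Start: (row=5, col=7)
  west (west): (row=5, col=7) -> (row=5, col=6)
  south (south): (row=5, col=6) -> (row=6, col=6)
  east (east): (row=6, col=6) -> (row=6, col=7)
  east (east): blocked, stay at (row=6, col=7)
  west (west): (row=6, col=7) -> (row=6, col=6)
  east (east): (row=6, col=6) -> (row=6, col=7)
Final: (row=6, col=7)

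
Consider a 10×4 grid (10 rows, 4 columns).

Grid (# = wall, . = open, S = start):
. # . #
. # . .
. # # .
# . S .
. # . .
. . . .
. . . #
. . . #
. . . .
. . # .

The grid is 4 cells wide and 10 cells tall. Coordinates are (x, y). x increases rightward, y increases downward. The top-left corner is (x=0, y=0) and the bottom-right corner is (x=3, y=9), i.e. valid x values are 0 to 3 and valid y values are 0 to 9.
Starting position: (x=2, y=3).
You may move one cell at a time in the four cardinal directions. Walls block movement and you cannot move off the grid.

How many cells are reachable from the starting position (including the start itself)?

Answer: Reachable cells: 27

Derivation:
BFS flood-fill from (x=2, y=3):
  Distance 0: (x=2, y=3)
  Distance 1: (x=1, y=3), (x=3, y=3), (x=2, y=4)
  Distance 2: (x=3, y=2), (x=3, y=4), (x=2, y=5)
  Distance 3: (x=3, y=1), (x=1, y=5), (x=3, y=5), (x=2, y=6)
  Distance 4: (x=2, y=1), (x=0, y=5), (x=1, y=6), (x=2, y=7)
  Distance 5: (x=2, y=0), (x=0, y=4), (x=0, y=6), (x=1, y=7), (x=2, y=8)
  Distance 6: (x=0, y=7), (x=1, y=8), (x=3, y=8)
  Distance 7: (x=0, y=8), (x=1, y=9), (x=3, y=9)
  Distance 8: (x=0, y=9)
Total reachable: 27 (grid has 30 open cells total)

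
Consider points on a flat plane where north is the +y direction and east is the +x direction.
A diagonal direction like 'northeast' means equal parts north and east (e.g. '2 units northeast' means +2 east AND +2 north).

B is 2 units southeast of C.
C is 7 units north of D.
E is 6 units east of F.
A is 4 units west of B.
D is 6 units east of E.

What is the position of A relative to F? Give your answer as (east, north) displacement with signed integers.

Answer: A is at (east=10, north=5) relative to F.

Derivation:
Place F at the origin (east=0, north=0).
  E is 6 units east of F: delta (east=+6, north=+0); E at (east=6, north=0).
  D is 6 units east of E: delta (east=+6, north=+0); D at (east=12, north=0).
  C is 7 units north of D: delta (east=+0, north=+7); C at (east=12, north=7).
  B is 2 units southeast of C: delta (east=+2, north=-2); B at (east=14, north=5).
  A is 4 units west of B: delta (east=-4, north=+0); A at (east=10, north=5).
Therefore A relative to F: (east=10, north=5).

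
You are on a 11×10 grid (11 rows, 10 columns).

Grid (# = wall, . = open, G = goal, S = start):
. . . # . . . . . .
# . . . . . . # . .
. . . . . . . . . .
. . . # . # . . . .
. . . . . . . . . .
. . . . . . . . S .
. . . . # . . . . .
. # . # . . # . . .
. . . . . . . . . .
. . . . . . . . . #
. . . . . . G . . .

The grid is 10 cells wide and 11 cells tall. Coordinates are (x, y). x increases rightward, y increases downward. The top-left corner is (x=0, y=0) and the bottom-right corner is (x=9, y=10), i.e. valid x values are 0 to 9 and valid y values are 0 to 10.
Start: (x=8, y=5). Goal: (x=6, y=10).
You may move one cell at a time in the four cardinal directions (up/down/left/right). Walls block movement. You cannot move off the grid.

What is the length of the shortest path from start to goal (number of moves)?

Answer: Shortest path length: 7

Derivation:
BFS from (x=8, y=5) until reaching (x=6, y=10):
  Distance 0: (x=8, y=5)
  Distance 1: (x=8, y=4), (x=7, y=5), (x=9, y=5), (x=8, y=6)
  Distance 2: (x=8, y=3), (x=7, y=4), (x=9, y=4), (x=6, y=5), (x=7, y=6), (x=9, y=6), (x=8, y=7)
  Distance 3: (x=8, y=2), (x=7, y=3), (x=9, y=3), (x=6, y=4), (x=5, y=5), (x=6, y=6), (x=7, y=7), (x=9, y=7), (x=8, y=8)
  Distance 4: (x=8, y=1), (x=7, y=2), (x=9, y=2), (x=6, y=3), (x=5, y=4), (x=4, y=5), (x=5, y=6), (x=7, y=8), (x=9, y=8), (x=8, y=9)
  Distance 5: (x=8, y=0), (x=9, y=1), (x=6, y=2), (x=4, y=4), (x=3, y=5), (x=5, y=7), (x=6, y=8), (x=7, y=9), (x=8, y=10)
  Distance 6: (x=7, y=0), (x=9, y=0), (x=6, y=1), (x=5, y=2), (x=4, y=3), (x=3, y=4), (x=2, y=5), (x=3, y=6), (x=4, y=7), (x=5, y=8), (x=6, y=9), (x=7, y=10), (x=9, y=10)
  Distance 7: (x=6, y=0), (x=5, y=1), (x=4, y=2), (x=2, y=4), (x=1, y=5), (x=2, y=6), (x=4, y=8), (x=5, y=9), (x=6, y=10)  <- goal reached here
One shortest path (7 moves): (x=8, y=5) -> (x=7, y=5) -> (x=7, y=6) -> (x=7, y=7) -> (x=7, y=8) -> (x=6, y=8) -> (x=6, y=9) -> (x=6, y=10)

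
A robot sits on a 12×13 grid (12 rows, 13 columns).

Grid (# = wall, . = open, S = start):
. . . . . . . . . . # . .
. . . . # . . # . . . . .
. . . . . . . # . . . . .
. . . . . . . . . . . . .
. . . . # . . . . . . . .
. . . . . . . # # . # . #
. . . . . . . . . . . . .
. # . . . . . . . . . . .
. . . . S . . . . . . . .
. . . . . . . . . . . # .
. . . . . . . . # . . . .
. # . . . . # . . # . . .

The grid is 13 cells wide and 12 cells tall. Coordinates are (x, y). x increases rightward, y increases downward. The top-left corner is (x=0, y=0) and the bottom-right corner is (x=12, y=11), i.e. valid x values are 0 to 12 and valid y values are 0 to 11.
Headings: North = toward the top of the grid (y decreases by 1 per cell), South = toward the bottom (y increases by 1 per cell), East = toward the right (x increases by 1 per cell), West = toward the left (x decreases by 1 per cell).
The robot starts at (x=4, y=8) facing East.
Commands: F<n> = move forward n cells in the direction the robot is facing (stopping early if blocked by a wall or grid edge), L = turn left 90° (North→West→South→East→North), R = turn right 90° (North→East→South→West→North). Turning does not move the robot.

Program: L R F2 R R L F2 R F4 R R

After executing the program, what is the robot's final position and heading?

Answer: Final position: (x=2, y=10), facing East

Derivation:
Start: (x=4, y=8), facing East
  L: turn left, now facing North
  R: turn right, now facing East
  F2: move forward 2, now at (x=6, y=8)
  R: turn right, now facing South
  R: turn right, now facing West
  L: turn left, now facing South
  F2: move forward 2, now at (x=6, y=10)
  R: turn right, now facing West
  F4: move forward 4, now at (x=2, y=10)
  R: turn right, now facing North
  R: turn right, now facing East
Final: (x=2, y=10), facing East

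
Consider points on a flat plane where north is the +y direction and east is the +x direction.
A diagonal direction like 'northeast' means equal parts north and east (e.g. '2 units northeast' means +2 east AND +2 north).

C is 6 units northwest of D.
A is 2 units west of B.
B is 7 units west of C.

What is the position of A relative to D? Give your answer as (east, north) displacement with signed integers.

Answer: A is at (east=-15, north=6) relative to D.

Derivation:
Place D at the origin (east=0, north=0).
  C is 6 units northwest of D: delta (east=-6, north=+6); C at (east=-6, north=6).
  B is 7 units west of C: delta (east=-7, north=+0); B at (east=-13, north=6).
  A is 2 units west of B: delta (east=-2, north=+0); A at (east=-15, north=6).
Therefore A relative to D: (east=-15, north=6).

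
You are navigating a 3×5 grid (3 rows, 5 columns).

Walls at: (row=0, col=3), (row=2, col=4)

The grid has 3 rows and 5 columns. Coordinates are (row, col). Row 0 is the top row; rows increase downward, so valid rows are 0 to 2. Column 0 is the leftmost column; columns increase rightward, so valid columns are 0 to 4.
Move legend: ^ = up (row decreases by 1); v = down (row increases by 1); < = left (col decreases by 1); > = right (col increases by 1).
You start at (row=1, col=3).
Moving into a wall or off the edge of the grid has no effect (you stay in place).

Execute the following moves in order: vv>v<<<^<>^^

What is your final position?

Start: (row=1, col=3)
  v (down): (row=1, col=3) -> (row=2, col=3)
  v (down): blocked, stay at (row=2, col=3)
  > (right): blocked, stay at (row=2, col=3)
  v (down): blocked, stay at (row=2, col=3)
  < (left): (row=2, col=3) -> (row=2, col=2)
  < (left): (row=2, col=2) -> (row=2, col=1)
  < (left): (row=2, col=1) -> (row=2, col=0)
  ^ (up): (row=2, col=0) -> (row=1, col=0)
  < (left): blocked, stay at (row=1, col=0)
  > (right): (row=1, col=0) -> (row=1, col=1)
  ^ (up): (row=1, col=1) -> (row=0, col=1)
  ^ (up): blocked, stay at (row=0, col=1)
Final: (row=0, col=1)

Answer: Final position: (row=0, col=1)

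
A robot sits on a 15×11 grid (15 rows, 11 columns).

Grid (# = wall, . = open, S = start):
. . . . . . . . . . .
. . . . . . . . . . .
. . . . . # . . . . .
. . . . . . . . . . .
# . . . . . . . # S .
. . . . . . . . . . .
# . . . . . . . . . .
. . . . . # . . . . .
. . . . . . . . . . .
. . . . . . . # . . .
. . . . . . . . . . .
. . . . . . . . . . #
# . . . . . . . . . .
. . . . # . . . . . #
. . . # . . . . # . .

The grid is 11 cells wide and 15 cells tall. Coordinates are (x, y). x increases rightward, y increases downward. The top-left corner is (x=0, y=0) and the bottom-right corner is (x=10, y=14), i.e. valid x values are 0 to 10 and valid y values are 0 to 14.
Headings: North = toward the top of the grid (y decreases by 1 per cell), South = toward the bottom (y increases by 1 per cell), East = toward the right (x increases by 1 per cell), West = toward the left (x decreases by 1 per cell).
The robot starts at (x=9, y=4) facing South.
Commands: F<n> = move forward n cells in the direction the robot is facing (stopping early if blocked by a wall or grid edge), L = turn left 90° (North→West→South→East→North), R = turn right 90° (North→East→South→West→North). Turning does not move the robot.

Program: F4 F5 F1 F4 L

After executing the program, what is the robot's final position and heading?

Answer: Final position: (x=9, y=14), facing East

Derivation:
Start: (x=9, y=4), facing South
  F4: move forward 4, now at (x=9, y=8)
  F5: move forward 5, now at (x=9, y=13)
  F1: move forward 1, now at (x=9, y=14)
  F4: move forward 0/4 (blocked), now at (x=9, y=14)
  L: turn left, now facing East
Final: (x=9, y=14), facing East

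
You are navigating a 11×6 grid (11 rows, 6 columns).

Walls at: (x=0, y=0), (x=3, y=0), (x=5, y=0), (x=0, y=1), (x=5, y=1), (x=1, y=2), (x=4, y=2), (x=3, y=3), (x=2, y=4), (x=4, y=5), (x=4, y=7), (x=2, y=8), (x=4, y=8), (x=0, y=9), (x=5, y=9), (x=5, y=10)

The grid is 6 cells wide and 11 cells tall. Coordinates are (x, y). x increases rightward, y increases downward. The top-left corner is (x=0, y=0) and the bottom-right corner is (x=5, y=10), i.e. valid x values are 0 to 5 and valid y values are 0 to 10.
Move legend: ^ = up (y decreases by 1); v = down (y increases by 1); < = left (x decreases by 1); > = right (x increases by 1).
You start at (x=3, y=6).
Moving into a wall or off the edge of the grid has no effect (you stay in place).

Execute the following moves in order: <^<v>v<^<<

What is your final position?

Start: (x=3, y=6)
  < (left): (x=3, y=6) -> (x=2, y=6)
  ^ (up): (x=2, y=6) -> (x=2, y=5)
  < (left): (x=2, y=5) -> (x=1, y=5)
  v (down): (x=1, y=5) -> (x=1, y=6)
  > (right): (x=1, y=6) -> (x=2, y=6)
  v (down): (x=2, y=6) -> (x=2, y=7)
  < (left): (x=2, y=7) -> (x=1, y=7)
  ^ (up): (x=1, y=7) -> (x=1, y=6)
  < (left): (x=1, y=6) -> (x=0, y=6)
  < (left): blocked, stay at (x=0, y=6)
Final: (x=0, y=6)

Answer: Final position: (x=0, y=6)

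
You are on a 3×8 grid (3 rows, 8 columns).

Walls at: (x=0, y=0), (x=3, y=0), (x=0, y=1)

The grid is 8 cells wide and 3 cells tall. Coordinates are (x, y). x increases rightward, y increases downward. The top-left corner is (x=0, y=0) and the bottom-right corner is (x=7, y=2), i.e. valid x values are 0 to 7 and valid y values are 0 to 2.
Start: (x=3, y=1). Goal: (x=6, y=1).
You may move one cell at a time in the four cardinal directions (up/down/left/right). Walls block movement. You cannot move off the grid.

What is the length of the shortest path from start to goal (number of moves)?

BFS from (x=3, y=1) until reaching (x=6, y=1):
  Distance 0: (x=3, y=1)
  Distance 1: (x=2, y=1), (x=4, y=1), (x=3, y=2)
  Distance 2: (x=2, y=0), (x=4, y=0), (x=1, y=1), (x=5, y=1), (x=2, y=2), (x=4, y=2)
  Distance 3: (x=1, y=0), (x=5, y=0), (x=6, y=1), (x=1, y=2), (x=5, y=2)  <- goal reached here
One shortest path (3 moves): (x=3, y=1) -> (x=4, y=1) -> (x=5, y=1) -> (x=6, y=1)

Answer: Shortest path length: 3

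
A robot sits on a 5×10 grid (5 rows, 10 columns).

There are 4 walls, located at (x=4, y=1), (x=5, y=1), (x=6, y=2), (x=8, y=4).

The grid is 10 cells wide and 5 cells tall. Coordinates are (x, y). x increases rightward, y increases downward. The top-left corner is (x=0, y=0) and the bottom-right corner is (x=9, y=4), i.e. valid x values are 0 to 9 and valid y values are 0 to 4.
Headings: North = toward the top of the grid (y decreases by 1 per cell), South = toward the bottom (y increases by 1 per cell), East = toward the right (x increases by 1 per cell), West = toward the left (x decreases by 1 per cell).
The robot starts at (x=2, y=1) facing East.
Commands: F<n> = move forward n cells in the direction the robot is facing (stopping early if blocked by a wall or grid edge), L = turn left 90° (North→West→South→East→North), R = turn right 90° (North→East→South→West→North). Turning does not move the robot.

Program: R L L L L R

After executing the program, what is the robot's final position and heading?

Answer: Final position: (x=2, y=1), facing West

Derivation:
Start: (x=2, y=1), facing East
  R: turn right, now facing South
  L: turn left, now facing East
  L: turn left, now facing North
  L: turn left, now facing West
  L: turn left, now facing South
  R: turn right, now facing West
Final: (x=2, y=1), facing West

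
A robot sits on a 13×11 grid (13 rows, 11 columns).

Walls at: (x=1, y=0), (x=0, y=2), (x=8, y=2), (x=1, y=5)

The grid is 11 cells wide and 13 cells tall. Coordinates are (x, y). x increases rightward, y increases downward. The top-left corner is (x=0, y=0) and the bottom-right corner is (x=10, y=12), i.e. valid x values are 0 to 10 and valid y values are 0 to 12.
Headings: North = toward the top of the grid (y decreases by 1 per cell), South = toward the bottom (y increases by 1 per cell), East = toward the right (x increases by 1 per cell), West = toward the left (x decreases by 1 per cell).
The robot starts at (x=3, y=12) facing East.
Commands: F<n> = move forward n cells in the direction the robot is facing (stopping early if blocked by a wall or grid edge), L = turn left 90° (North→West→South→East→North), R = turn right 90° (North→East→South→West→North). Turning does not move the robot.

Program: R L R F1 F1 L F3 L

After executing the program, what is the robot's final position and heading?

Start: (x=3, y=12), facing East
  R: turn right, now facing South
  L: turn left, now facing East
  R: turn right, now facing South
  F1: move forward 0/1 (blocked), now at (x=3, y=12)
  F1: move forward 0/1 (blocked), now at (x=3, y=12)
  L: turn left, now facing East
  F3: move forward 3, now at (x=6, y=12)
  L: turn left, now facing North
Final: (x=6, y=12), facing North

Answer: Final position: (x=6, y=12), facing North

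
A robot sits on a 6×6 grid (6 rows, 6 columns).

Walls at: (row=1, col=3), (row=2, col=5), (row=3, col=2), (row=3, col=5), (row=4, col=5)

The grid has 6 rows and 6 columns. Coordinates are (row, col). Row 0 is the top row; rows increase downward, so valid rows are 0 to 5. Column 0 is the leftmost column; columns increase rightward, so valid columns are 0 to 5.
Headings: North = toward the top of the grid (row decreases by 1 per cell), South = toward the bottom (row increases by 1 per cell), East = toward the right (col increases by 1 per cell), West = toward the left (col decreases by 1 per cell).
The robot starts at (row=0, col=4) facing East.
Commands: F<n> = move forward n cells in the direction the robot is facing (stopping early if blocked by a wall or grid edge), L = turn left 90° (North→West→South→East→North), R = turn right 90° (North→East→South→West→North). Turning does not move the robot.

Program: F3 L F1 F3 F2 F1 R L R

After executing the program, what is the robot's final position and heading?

Start: (row=0, col=4), facing East
  F3: move forward 1/3 (blocked), now at (row=0, col=5)
  L: turn left, now facing North
  F1: move forward 0/1 (blocked), now at (row=0, col=5)
  F3: move forward 0/3 (blocked), now at (row=0, col=5)
  F2: move forward 0/2 (blocked), now at (row=0, col=5)
  F1: move forward 0/1 (blocked), now at (row=0, col=5)
  R: turn right, now facing East
  L: turn left, now facing North
  R: turn right, now facing East
Final: (row=0, col=5), facing East

Answer: Final position: (row=0, col=5), facing East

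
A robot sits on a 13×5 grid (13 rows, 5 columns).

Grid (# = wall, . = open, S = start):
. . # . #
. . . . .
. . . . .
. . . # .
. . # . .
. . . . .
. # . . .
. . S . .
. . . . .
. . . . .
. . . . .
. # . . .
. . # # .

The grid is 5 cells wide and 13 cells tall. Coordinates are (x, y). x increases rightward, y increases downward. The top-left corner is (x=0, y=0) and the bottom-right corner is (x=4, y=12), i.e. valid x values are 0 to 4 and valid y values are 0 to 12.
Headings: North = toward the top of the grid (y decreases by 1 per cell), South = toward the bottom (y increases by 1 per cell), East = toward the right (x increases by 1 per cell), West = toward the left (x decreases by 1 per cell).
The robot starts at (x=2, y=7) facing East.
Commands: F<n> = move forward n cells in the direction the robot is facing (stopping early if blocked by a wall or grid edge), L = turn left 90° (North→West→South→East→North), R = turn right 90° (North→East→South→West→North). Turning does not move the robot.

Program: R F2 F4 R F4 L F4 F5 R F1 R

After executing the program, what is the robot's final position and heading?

Answer: Final position: (x=2, y=11), facing North

Derivation:
Start: (x=2, y=7), facing East
  R: turn right, now facing South
  F2: move forward 2, now at (x=2, y=9)
  F4: move forward 2/4 (blocked), now at (x=2, y=11)
  R: turn right, now facing West
  F4: move forward 0/4 (blocked), now at (x=2, y=11)
  L: turn left, now facing South
  F4: move forward 0/4 (blocked), now at (x=2, y=11)
  F5: move forward 0/5 (blocked), now at (x=2, y=11)
  R: turn right, now facing West
  F1: move forward 0/1 (blocked), now at (x=2, y=11)
  R: turn right, now facing North
Final: (x=2, y=11), facing North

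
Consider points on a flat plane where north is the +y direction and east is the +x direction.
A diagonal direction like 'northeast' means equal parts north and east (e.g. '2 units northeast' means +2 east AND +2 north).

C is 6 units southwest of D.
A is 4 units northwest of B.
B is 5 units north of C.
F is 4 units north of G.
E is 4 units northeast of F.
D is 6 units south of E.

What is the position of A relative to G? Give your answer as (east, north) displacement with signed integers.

Place G at the origin (east=0, north=0).
  F is 4 units north of G: delta (east=+0, north=+4); F at (east=0, north=4).
  E is 4 units northeast of F: delta (east=+4, north=+4); E at (east=4, north=8).
  D is 6 units south of E: delta (east=+0, north=-6); D at (east=4, north=2).
  C is 6 units southwest of D: delta (east=-6, north=-6); C at (east=-2, north=-4).
  B is 5 units north of C: delta (east=+0, north=+5); B at (east=-2, north=1).
  A is 4 units northwest of B: delta (east=-4, north=+4); A at (east=-6, north=5).
Therefore A relative to G: (east=-6, north=5).

Answer: A is at (east=-6, north=5) relative to G.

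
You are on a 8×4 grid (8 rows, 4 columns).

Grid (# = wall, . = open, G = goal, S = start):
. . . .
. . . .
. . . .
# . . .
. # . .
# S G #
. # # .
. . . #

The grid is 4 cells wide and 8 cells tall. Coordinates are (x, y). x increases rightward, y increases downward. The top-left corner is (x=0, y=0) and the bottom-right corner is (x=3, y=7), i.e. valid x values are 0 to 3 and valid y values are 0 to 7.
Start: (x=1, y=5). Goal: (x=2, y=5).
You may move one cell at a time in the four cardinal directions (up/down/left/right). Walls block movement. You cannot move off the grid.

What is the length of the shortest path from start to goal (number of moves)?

BFS from (x=1, y=5) until reaching (x=2, y=5):
  Distance 0: (x=1, y=5)
  Distance 1: (x=2, y=5)  <- goal reached here
One shortest path (1 moves): (x=1, y=5) -> (x=2, y=5)

Answer: Shortest path length: 1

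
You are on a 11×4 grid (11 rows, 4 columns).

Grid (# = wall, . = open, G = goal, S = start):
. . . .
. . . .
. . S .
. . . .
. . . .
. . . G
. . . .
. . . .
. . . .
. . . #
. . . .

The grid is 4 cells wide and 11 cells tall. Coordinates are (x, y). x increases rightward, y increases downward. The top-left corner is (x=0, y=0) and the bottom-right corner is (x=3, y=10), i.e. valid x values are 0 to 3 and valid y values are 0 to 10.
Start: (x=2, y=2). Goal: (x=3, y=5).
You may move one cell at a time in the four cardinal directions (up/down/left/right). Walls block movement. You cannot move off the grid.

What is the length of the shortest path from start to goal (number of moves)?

BFS from (x=2, y=2) until reaching (x=3, y=5):
  Distance 0: (x=2, y=2)
  Distance 1: (x=2, y=1), (x=1, y=2), (x=3, y=2), (x=2, y=3)
  Distance 2: (x=2, y=0), (x=1, y=1), (x=3, y=1), (x=0, y=2), (x=1, y=3), (x=3, y=3), (x=2, y=4)
  Distance 3: (x=1, y=0), (x=3, y=0), (x=0, y=1), (x=0, y=3), (x=1, y=4), (x=3, y=4), (x=2, y=5)
  Distance 4: (x=0, y=0), (x=0, y=4), (x=1, y=5), (x=3, y=5), (x=2, y=6)  <- goal reached here
One shortest path (4 moves): (x=2, y=2) -> (x=3, y=2) -> (x=3, y=3) -> (x=3, y=4) -> (x=3, y=5)

Answer: Shortest path length: 4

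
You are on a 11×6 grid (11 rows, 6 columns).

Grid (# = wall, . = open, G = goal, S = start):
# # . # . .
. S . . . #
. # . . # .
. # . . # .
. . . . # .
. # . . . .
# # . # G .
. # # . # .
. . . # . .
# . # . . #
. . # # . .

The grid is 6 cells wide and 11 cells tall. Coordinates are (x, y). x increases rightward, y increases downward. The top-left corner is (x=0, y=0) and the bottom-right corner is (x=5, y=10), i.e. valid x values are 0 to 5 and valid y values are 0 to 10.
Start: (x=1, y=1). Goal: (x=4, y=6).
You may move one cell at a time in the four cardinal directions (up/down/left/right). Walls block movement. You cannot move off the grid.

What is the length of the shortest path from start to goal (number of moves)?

BFS from (x=1, y=1) until reaching (x=4, y=6):
  Distance 0: (x=1, y=1)
  Distance 1: (x=0, y=1), (x=2, y=1)
  Distance 2: (x=2, y=0), (x=3, y=1), (x=0, y=2), (x=2, y=2)
  Distance 3: (x=4, y=1), (x=3, y=2), (x=0, y=3), (x=2, y=3)
  Distance 4: (x=4, y=0), (x=3, y=3), (x=0, y=4), (x=2, y=4)
  Distance 5: (x=5, y=0), (x=1, y=4), (x=3, y=4), (x=0, y=5), (x=2, y=5)
  Distance 6: (x=3, y=5), (x=2, y=6)
  Distance 7: (x=4, y=5)
  Distance 8: (x=5, y=5), (x=4, y=6)  <- goal reached here
One shortest path (8 moves): (x=1, y=1) -> (x=2, y=1) -> (x=3, y=1) -> (x=3, y=2) -> (x=3, y=3) -> (x=3, y=4) -> (x=3, y=5) -> (x=4, y=5) -> (x=4, y=6)

Answer: Shortest path length: 8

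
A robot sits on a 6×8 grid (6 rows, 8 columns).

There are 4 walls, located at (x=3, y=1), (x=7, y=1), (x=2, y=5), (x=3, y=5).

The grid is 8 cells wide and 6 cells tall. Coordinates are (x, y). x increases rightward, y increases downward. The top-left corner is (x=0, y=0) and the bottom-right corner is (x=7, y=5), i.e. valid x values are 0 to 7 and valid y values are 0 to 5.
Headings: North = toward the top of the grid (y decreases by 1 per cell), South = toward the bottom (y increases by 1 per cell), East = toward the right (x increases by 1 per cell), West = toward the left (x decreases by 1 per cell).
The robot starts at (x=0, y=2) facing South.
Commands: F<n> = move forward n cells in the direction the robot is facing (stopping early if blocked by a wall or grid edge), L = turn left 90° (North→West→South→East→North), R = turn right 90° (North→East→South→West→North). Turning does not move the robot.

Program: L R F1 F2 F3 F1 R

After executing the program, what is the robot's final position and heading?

Answer: Final position: (x=0, y=5), facing West

Derivation:
Start: (x=0, y=2), facing South
  L: turn left, now facing East
  R: turn right, now facing South
  F1: move forward 1, now at (x=0, y=3)
  F2: move forward 2, now at (x=0, y=5)
  F3: move forward 0/3 (blocked), now at (x=0, y=5)
  F1: move forward 0/1 (blocked), now at (x=0, y=5)
  R: turn right, now facing West
Final: (x=0, y=5), facing West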